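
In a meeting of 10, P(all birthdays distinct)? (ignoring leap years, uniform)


P(all different) = Π(365-i)/365 for i=0..9
= (365/365)×(364/365)×...×(356/365)
= 0.883052

P ≈ 0.8831 ≈ 88.31%


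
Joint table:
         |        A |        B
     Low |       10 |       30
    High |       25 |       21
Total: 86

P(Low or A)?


P(Low∨A) = P(Low) + P(A) - P(Low∧A)
= (40 + 35 - 10)/86 = 65/86

P = 65/86 ≈ 75.58%


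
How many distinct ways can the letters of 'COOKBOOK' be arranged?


Letters: 8, freq: {'C': 1, 'O': 4, 'K': 2, 'B': 1}
8!/(1!×4!×2!×1!) = 40320/48 = 840

840


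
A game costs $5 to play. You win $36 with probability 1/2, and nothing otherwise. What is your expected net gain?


E[gain] = (36-5)×1/2 + (-5)×1/2
= 31/2 - 5/2 = 13

Expected net gain = $13 ≈ $13.00


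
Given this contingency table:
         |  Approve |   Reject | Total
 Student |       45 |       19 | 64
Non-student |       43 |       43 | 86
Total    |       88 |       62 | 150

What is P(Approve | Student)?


P(Approve | Student) = 45/(45+19) = 45/64

P(Approve|Student) = 45/64 ≈ 70.31%


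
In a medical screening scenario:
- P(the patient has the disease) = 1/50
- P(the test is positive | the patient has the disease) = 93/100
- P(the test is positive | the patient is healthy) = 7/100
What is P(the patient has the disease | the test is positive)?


Using Bayes' theorem:
P(A|B) = P(B|A)·P(A) / P(B)

P(the test is positive) = 93/100 × 1/50 + 7/100 × 49/50
= 93/5000 + 343/5000 = 109/1250

P(the patient has the disease|the test is positive) = (93/5000) / (109/1250) = 93/436

P(the patient has the disease|the test is positive) = 93/436 ≈ 21.33%


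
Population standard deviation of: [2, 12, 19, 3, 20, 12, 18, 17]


Mean = 103/8
  (2-103/8)²=7569/64
  (12-103/8)²=49/64
  (19-103/8)²=2401/64
  (3-103/8)²=6241/64
  (20-103/8)²=3249/64
  (12-103/8)²=49/64
  (18-103/8)²=1681/64
  (17-103/8)²=1089/64
Σ(x-μ)² = 2791/8
σ² = (2791/8)/8 = 2791/64

σ = √(2791/64) ≈ 6.6037


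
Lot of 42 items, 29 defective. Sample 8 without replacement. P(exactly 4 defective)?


Hypergeometric: C(29,4)×C(13,4)/C(42,8)
= 23751×715/118030185 = 4147/28823

P(X=4) = 4147/28823 ≈ 14.39%


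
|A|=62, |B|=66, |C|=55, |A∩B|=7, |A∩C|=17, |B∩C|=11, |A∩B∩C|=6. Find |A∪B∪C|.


|A∪B∪C| = 62+66+55-7-17-11+6 = 154

|A∪B∪C| = 154


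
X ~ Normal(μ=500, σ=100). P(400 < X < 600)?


z₁=(400-500)/100=-1.0, z₂=(600-500)/100=1.0
P = Φ(1.0) - Φ(-1.0) = 0.841345 - 0.158655 = 0.682690 ≈ 0.6827

P(400 < X < 600) ≈ 0.6827


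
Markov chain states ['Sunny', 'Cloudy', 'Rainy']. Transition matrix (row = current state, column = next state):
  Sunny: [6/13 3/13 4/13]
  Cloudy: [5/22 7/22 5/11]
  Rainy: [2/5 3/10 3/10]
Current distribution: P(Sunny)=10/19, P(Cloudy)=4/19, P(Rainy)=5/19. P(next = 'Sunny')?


P(next=Sunny) = Σᵢ P(now=i)×P(i→Sunny)
= 10/19×6/13 + 4/19×5/22 + 5/19×2/5
= 60/247 + 10/209 + 2/19 = 1076/2717

P = 1076/2717 ≈ 0.3960


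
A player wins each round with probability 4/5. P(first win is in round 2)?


Geometric: P(X=2) = (1-p)^(k-1)×p = (1/5)^1×4/5 = 4/25

P(X=2) = 4/25 ≈ 16.00%


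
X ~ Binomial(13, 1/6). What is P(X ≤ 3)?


P(X ≤ 3) = Σ P(X=i) for i=0..3
P(X=0) = 1220703125/13060694016
P(X=1) = 3173828125/13060694016
P(X=2) = 634765625/2176782336
P(X=3) = 1396484375/6530347008
Sum = 5498046875/6530347008

P(X ≤ 3) = 5498046875/6530347008 ≈ 84.19%


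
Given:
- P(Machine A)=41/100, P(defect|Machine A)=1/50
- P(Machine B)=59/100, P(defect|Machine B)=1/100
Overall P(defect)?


P(B) = Σ P(B|Aᵢ)×P(Aᵢ)
  1/50×41/100 = 41/5000
  1/100×59/100 = 59/10000
Sum = 141/10000

P(defect) = 141/10000 ≈ 1.41%


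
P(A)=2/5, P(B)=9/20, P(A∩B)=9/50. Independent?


P(A)×P(B) = 9/50
P(A∩B) = 9/50
Equal ✓ → Independent

Yes, independent


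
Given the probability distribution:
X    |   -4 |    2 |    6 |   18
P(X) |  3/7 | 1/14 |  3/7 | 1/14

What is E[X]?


E[X] = Σ x·P(X=x)
= (-4)×(3/7) + (2)×(1/14) + (6)×(3/7) + (18)×(1/14)
= 16/7

E[X] = 16/7


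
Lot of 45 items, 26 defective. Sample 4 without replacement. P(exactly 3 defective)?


Hypergeometric: C(26,3)×C(19,1)/C(45,4)
= 2600×19/148995 = 9880/29799

P(X=3) = 9880/29799 ≈ 33.16%


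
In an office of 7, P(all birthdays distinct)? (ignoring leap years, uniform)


P(all different) = Π(365-i)/365 for i=0..6
= (365/365)×(364/365)×...×(359/365)
= 0.943764

P ≈ 0.9438 ≈ 94.38%


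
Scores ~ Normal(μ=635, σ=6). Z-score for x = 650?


z = (x - μ)/σ = (650 - 635)/6 = 2.5

z = 2.5


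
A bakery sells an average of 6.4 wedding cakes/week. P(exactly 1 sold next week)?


Poisson(λ=6.4): P(X=1) = e^(-λ)×λ^k/k!
= e^(-6.4) × 6.4^1 / 1!
≈ 0.001661557273 × 6.4 / 1 ≈ 0.010634

P(X=1) ≈ 0.010634 ≈ 1.06%


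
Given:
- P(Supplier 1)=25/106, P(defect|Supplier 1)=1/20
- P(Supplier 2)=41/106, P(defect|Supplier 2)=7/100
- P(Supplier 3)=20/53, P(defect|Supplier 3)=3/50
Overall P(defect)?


P(B) = Σ P(B|Aᵢ)×P(Aᵢ)
  1/20×25/106 = 5/424
  7/100×41/106 = 287/10600
  3/50×20/53 = 6/265
Sum = 163/2650

P(defect) = 163/2650 ≈ 6.15%


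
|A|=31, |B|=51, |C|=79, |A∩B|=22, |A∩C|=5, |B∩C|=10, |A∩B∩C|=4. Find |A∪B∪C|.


|A∪B∪C| = 31+51+79-22-5-10+4 = 128

|A∪B∪C| = 128


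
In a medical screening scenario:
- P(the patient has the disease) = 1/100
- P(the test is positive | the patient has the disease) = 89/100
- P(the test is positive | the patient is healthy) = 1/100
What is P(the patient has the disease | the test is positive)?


Using Bayes' theorem:
P(A|B) = P(B|A)·P(A) / P(B)

P(the test is positive) = 89/100 × 1/100 + 1/100 × 99/100
= 89/10000 + 99/10000 = 47/2500

P(the patient has the disease|the test is positive) = (89/10000) / (47/2500) = 89/188

P(the patient has the disease|the test is positive) = 89/188 ≈ 47.34%


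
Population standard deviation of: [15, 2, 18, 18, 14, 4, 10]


Mean = 81/7
  (15-81/7)²=576/49
  (2-81/7)²=4489/49
  (18-81/7)²=2025/49
  (18-81/7)²=2025/49
  (14-81/7)²=289/49
  (4-81/7)²=2809/49
  (10-81/7)²=121/49
Σ(x-μ)² = 1762/7
σ² = (1762/7)/7 = 1762/49

σ = √(1762/49) ≈ 5.9966


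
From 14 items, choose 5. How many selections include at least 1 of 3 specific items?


Complement: C(14,5) - C(11,5) = 2002 - 462 = 1540

1540


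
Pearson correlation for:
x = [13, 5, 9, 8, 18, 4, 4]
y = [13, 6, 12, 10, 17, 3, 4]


n=7, Σx=61, Σy=65, Σxy=721, Σx²=695, Σy²=763
r = (7×721 - 61×65)/√((7×695 - 61²)(7×763 - 65²))
= 1082/√(1144×1116) = 1082/√1276704 ≈ 1082/1129.9133 ≈ 0.9576

r ≈ 0.9576


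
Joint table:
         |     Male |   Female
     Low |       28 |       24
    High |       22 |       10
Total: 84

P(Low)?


P(Low) = (28+24)/84 = 52/84 = 13/21

P(Low) = 13/21 ≈ 61.90%


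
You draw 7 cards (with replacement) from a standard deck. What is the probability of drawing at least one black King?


P(not a black King) = 50/52 = 25/26
P(none in 7 draws) = (25/26)^7 = 6103515625/8031810176
P(≥1 black King) = 1 - 6103515625/8031810176 = 1928294551/8031810176

P = 1928294551/8031810176 ≈ 24.01%


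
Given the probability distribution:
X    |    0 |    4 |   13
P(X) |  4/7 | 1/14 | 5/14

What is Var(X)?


E[X] = 69/14
E[X²] = 123/2
Var(X) = E[X²] - (E[X])² = 123/2 - 4761/196 = 7293/196

Var(X) = 7293/196 ≈ 37.2092


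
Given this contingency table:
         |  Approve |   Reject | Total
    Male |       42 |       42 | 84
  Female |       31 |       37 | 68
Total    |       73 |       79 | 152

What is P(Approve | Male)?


P(Approve | Male) = 42/(42+42) = 42/84 = 1/2

P(Approve|Male) = 1/2 ≈ 50.00%


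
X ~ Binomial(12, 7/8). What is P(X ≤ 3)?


P(X ≤ 3) = Σ P(X=i) for i=0..3
P(X=0) = 1/68719476736
P(X=1) = 21/17179869184
P(X=2) = 1617/34359738368
P(X=3) = 18865/17179869184
Sum = 78779/68719476736

P(X ≤ 3) = 78779/68719476736 ≈ 0.00%


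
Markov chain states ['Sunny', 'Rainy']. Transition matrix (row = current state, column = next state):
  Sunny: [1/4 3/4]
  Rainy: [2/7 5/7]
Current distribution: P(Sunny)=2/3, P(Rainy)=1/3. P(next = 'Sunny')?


P(next=Sunny) = Σᵢ P(now=i)×P(i→Sunny)
= 2/3×1/4 + 1/3×2/7
= 1/6 + 2/21 = 11/42

P = 11/42 ≈ 0.2619


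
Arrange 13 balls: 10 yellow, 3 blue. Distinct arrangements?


13!/(10!×3!) = 286

286


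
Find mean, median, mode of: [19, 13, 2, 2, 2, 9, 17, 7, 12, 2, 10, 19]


Sorted: [2, 2, 2, 2, 7, 9, 10, 12, 13, 17, 19, 19]
Mean = 114/12 = 19/2
Median = 19/2
Freq: {19: 2, 13: 1, 2: 4, 9: 1, 17: 1, 7: 1, 12: 1, 10: 1}
Mode: [2]

Mean=19/2, Median=19/2, Mode=2


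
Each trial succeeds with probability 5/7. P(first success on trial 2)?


Geometric: P(X=2) = (1-p)^(k-1)×p = (2/7)^1×5/7 = 10/49

P(X=2) = 10/49 ≈ 20.41%


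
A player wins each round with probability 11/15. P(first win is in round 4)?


Geometric: P(X=4) = (1-p)^(k-1)×p = (4/15)^3×11/15 = 704/50625

P(X=4) = 704/50625 ≈ 1.39%


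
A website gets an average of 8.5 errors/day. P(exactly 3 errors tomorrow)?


Poisson(λ=8.5): P(X=3) = e^(-λ)×λ^k/k!
= e^(-8.5) × 8.5^3 / 3!
≈ 0.000203468369 × 614.125 / 6 ≈ 0.020826

P(X=3) ≈ 0.020826 ≈ 2.08%


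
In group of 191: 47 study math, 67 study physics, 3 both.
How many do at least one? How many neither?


|A∪B| = 47+67-3 = 111
Neither = 191-111 = 80

At least one: 111; Neither: 80


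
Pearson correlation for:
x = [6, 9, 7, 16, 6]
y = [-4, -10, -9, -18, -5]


n=5, Σx=44, Σy=-46, Σxy=-495, Σx²=458, Σy²=546
r = (5×(-495) - 44×(-46))/√((5×458 - 44²)(5×546 - (-46)²))
= -451/√(354×614) = -451/√217356 ≈ -451/466.2145 ≈ -0.9674

r ≈ -0.9674


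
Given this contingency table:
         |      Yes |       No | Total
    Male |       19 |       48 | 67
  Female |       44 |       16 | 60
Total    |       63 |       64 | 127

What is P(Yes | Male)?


P(Yes | Male) = 19/(19+48) = 19/67

P(Yes|Male) = 19/67 ≈ 28.36%


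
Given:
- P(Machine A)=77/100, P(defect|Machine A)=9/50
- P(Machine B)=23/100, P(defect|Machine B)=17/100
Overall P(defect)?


P(B) = Σ P(B|Aᵢ)×P(Aᵢ)
  9/50×77/100 = 693/5000
  17/100×23/100 = 391/10000
Sum = 1777/10000

P(defect) = 1777/10000 ≈ 17.77%


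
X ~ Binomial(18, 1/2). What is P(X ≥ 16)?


P(X ≥ 16) = Σ P(X=i) for i=16..18
P(X=16) = 153/262144
P(X=17) = 9/131072
P(X=18) = 1/262144
Sum = 43/65536

P(X ≥ 16) = 43/65536 ≈ 0.07%


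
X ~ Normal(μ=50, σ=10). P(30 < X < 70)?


z₁=(30-50)/10=-2.0, z₂=(70-50)/10=2.0
P = Φ(2.0) - Φ(-2.0) = 0.977250 - 0.022750 = 0.954500 ≈ 0.9545

P(30 < X < 70) ≈ 0.9545


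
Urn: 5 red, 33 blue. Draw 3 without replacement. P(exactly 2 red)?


Hypergeometric: C(5,2)×C(33,1)/C(38,3)
= 10×33/8436 = 55/1406

P(X=2) = 55/1406 ≈ 3.91%


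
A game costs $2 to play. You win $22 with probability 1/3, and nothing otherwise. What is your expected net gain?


E[gain] = (22-2)×1/3 + (-2)×2/3
= 20/3 - 4/3 = 16/3

Expected net gain = $16/3 ≈ $5.33


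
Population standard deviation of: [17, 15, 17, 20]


Mean = 69/4
  (17-69/4)²=1/16
  (15-69/4)²=81/16
  (17-69/4)²=1/16
  (20-69/4)²=121/16
Σ(x-μ)² = 51/4
σ² = (51/4)/4 = 51/16

σ = √(51/16) ≈ 1.7854


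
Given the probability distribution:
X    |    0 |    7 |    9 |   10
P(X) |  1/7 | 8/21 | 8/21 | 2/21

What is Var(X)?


E[X] = 148/21
E[X²] = 1240/21
Var(X) = E[X²] - (E[X])² = 1240/21 - 21904/441 = 4136/441

Var(X) = 4136/441 ≈ 9.3787


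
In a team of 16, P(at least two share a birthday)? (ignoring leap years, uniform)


P(all different) = Π(365-i)/365 for i=0..15
= 0.716396
P(match) = 1 - 0.716396 = 0.283604

P ≈ 0.2836 ≈ 28.36%


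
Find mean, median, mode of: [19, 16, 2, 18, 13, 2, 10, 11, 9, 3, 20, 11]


Sorted: [2, 2, 3, 9, 10, 11, 11, 13, 16, 18, 19, 20]
Mean = 134/12 = 67/6
Median = 11
Freq: {19: 1, 16: 1, 2: 2, 18: 1, 13: 1, 10: 1, 11: 2, 9: 1, 3: 1, 20: 1}
Mode: [2, 11]

Mean=67/6, Median=11, Mode=[2, 11]


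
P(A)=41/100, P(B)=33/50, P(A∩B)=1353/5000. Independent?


P(A)×P(B) = 1353/5000
P(A∩B) = 1353/5000
Equal ✓ → Independent

Yes, independent


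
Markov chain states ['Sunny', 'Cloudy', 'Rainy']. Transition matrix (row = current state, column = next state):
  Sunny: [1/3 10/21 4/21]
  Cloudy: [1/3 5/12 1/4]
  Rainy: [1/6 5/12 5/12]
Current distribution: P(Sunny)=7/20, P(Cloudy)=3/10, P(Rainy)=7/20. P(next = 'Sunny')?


P(next=Sunny) = Σᵢ P(now=i)×P(i→Sunny)
= 7/20×1/3 + 3/10×1/3 + 7/20×1/6
= 7/60 + 1/10 + 7/120 = 11/40

P = 11/40 ≈ 0.2750


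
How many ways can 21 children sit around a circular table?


Circular arrangements of 21 distinct objects: fix one position to break rotational symmetry.
(n-1)! = 20! = 2432902008176640000

2432902008176640000


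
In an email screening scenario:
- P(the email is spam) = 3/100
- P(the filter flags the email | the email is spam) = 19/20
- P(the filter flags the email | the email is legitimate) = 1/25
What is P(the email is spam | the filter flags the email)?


Using Bayes' theorem:
P(A|B) = P(B|A)·P(A) / P(B)

P(the filter flags the email) = 19/20 × 3/100 + 1/25 × 97/100
= 57/2000 + 97/2500 = 673/10000

P(the email is spam|the filter flags the email) = (57/2000) / (673/10000) = 285/673

P(the email is spam|the filter flags the email) = 285/673 ≈ 42.35%


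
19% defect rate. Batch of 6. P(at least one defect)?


P(all good) = (81/100)^6 = 282429536481/1000000000000
P(≥1 defect) = 717570463519/1000000000000

P = 717570463519/1000000000000 ≈ 71.76%


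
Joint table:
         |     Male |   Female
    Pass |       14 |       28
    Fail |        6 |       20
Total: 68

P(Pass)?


P(Pass) = (14+28)/68 = 42/68 = 21/34

P(Pass) = 21/34 ≈ 61.76%


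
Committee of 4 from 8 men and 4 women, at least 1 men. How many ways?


Count by #men:
  1M,3W: C(8,1)×C(4,3)=32
  2M,2W: C(8,2)×C(4,2)=168
  3M,1W: C(8,3)×C(4,1)=224
  4M,0W: C(8,4)×C(4,0)=70
Total = 494

494


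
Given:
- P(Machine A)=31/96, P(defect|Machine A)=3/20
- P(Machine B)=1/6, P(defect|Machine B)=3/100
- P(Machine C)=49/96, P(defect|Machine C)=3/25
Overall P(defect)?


P(B) = Σ P(B|Aᵢ)×P(Aᵢ)
  3/20×31/96 = 31/640
  3/100×1/6 = 1/200
  3/25×49/96 = 49/800
Sum = 367/3200

P(defect) = 367/3200 ≈ 11.47%


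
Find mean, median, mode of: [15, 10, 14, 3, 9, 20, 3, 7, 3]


Sorted: [3, 3, 3, 7, 9, 10, 14, 15, 20]
Mean = 84/9 = 28/3
Median = 9
Freq: {15: 1, 10: 1, 14: 1, 3: 3, 9: 1, 20: 1, 7: 1}
Mode: [3]

Mean=28/3, Median=9, Mode=3


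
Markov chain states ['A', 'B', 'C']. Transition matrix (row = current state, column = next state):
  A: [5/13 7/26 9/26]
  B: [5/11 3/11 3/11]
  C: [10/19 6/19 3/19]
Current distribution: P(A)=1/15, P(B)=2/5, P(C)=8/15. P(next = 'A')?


P(next=A) = Σᵢ P(now=i)×P(i→A)
= 1/15×5/13 + 2/5×5/11 + 8/15×10/19
= 1/39 + 2/11 + 16/57 = 3979/8151

P = 3979/8151 ≈ 0.4882


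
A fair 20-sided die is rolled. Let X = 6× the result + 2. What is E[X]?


E[die] = (1+20)/2 = 21/2
E[X] = 6×21/2 + 2 = 65

E[X] = 65


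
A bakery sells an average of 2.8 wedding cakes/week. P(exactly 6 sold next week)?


Poisson(λ=2.8): P(X=6) = e^(-λ)×λ^k/k!
= e^(-2.8) × 2.8^6 / 6!
≈ 0.06081006263 × 481.890304 / 720 ≈ 0.040700

P(X=6) ≈ 0.040700 ≈ 4.07%


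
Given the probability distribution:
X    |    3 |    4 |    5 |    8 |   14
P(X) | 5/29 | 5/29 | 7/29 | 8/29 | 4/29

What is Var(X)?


E[X] = 190/29
E[X²] = 1596/29
Var(X) = E[X²] - (E[X])² = 1596/29 - 36100/841 = 10184/841

Var(X) = 10184/841 ≈ 12.1094


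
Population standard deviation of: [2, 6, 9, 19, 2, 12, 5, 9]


Mean = 64/8 = 8
  (2-8)²=36
  (6-8)²=4
  (9-8)²=1
  (19-8)²=121
  (2-8)²=36
  (12-8)²=16
  (5-8)²=9
  (9-8)²=1
Σ(x-μ)² = 224
σ² = 224/8 = 28

σ = √(28) ≈ 5.2915


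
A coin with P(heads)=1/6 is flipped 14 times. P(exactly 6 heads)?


Binomial: P(X=6) = C(14,6)×p^6×(1-p)^8
= 3003 × 1/46656 × 390625/1679616 = 391015625/26121388032

P(X=6) = 391015625/26121388032 ≈ 1.50%


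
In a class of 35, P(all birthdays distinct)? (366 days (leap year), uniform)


P(all different) = Π(366-i)/366 for i=0..34
= (366/366)×(365/366)×...×(332/366)
= 0.186502

P ≈ 0.1865 ≈ 18.65%


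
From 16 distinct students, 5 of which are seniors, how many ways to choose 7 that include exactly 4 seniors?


Choose 4 of the 5 seniors and 3 of the other 11 students:
C(5,4)×C(11,3) = 5×165 = 825

825


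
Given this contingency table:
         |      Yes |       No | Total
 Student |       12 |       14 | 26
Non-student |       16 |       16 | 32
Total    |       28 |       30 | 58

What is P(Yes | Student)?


P(Yes | Student) = 12/(12+14) = 12/26 = 6/13

P(Yes|Student) = 6/13 ≈ 46.15%


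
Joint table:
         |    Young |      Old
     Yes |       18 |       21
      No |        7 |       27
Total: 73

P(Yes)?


P(Yes) = (18+21)/73 = 39/73

P(Yes) = 39/73 ≈ 53.42%


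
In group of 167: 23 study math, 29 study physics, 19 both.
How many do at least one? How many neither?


|A∪B| = 23+29-19 = 33
Neither = 167-33 = 134

At least one: 33; Neither: 134


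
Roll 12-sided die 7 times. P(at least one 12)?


P(no 12)^7 = (11/12)^7 = 19487171/35831808
P(≥1) = 1 - 19487171/35831808 = 16344637/35831808

P = 16344637/35831808 ≈ 45.61%


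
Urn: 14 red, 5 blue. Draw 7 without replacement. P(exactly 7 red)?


Hypergeometric: C(14,7)×C(5,0)/C(19,7)
= 3432×1/50388 = 22/323

P(X=7) = 22/323 ≈ 6.81%


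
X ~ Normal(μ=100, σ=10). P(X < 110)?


z = (110-100)/10 = 1.0
P(Z < 1.0) = 0.8413

P(X < 110) ≈ 0.8413


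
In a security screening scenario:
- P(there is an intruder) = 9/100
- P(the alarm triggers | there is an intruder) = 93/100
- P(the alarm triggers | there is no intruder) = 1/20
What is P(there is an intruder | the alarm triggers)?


Using Bayes' theorem:
P(A|B) = P(B|A)·P(A) / P(B)

P(the alarm triggers) = 93/100 × 9/100 + 1/20 × 91/100
= 837/10000 + 91/2000 = 323/2500

P(there is an intruder|the alarm triggers) = (837/10000) / (323/2500) = 837/1292

P(there is an intruder|the alarm triggers) = 837/1292 ≈ 64.78%


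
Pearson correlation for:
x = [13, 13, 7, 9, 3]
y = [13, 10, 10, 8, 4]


n=5, Σx=45, Σy=45, Σxy=453, Σx²=477, Σy²=449
r = (5×453 - 45×45)/√((5×477 - 45²)(5×449 - 45²))
= 240/√(360×220) = 240/√79200 ≈ 240/281.4249 ≈ 0.8528

r ≈ 0.8528


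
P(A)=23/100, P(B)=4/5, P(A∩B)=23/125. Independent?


P(A)×P(B) = 23/125
P(A∩B) = 23/125
Equal ✓ → Independent

Yes, independent


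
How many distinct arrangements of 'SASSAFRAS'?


Letters: 9, freq: {'S': 4, 'A': 3, 'F': 1, 'R': 1}
9!/(4!×3!×1!×1!) = 362880/144 = 2520

2520


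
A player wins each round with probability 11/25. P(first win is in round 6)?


Geometric: P(X=6) = (1-p)^(k-1)×p = (14/25)^5×11/25 = 5916064/244140625

P(X=6) = 5916064/244140625 ≈ 2.42%


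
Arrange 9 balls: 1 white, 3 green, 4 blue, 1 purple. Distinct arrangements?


9!/(1!×3!×4!×1!) = 2520

2520


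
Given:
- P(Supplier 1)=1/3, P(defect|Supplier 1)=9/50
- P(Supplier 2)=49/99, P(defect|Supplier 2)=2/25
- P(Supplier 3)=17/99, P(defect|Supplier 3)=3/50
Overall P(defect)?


P(B) = Σ P(B|Aᵢ)×P(Aᵢ)
  9/50×1/3 = 3/50
  2/25×49/99 = 98/2475
  3/50×17/99 = 17/1650
Sum = 272/2475

P(defect) = 272/2475 ≈ 10.99%


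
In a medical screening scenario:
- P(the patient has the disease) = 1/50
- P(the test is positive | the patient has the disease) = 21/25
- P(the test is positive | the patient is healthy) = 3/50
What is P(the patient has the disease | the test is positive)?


Using Bayes' theorem:
P(A|B) = P(B|A)·P(A) / P(B)

P(the test is positive) = 21/25 × 1/50 + 3/50 × 49/50
= 21/1250 + 147/2500 = 189/2500

P(the patient has the disease|the test is positive) = (21/1250) / (189/2500) = 2/9

P(the patient has the disease|the test is positive) = 2/9 ≈ 22.22%


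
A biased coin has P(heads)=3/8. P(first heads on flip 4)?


Geometric: P(X=4) = (1-p)^(k-1)×p = (5/8)^3×3/8 = 375/4096

P(X=4) = 375/4096 ≈ 9.16%


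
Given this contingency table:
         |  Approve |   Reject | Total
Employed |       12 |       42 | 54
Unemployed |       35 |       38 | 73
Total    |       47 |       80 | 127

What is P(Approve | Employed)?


P(Approve | Employed) = 12/(12+42) = 12/54 = 2/9

P(Approve|Employed) = 2/9 ≈ 22.22%


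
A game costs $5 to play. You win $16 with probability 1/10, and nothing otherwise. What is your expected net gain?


E[gain] = (16-5)×1/10 + (-5)×9/10
= 11/10 - 9/2 = -17/5

Expected net gain = $-17/5 ≈ $-3.40


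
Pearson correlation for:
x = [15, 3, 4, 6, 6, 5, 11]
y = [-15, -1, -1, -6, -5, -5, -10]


n=7, Σx=50, Σy=-43, Σxy=-433, Σx²=468, Σy²=413
r = (7×(-433) - 50×(-43))/√((7×468 - 50²)(7×413 - (-43)²))
= -881/√(776×1042) = -881/√808592 ≈ -881/899.2174 ≈ -0.9797

r ≈ -0.9797


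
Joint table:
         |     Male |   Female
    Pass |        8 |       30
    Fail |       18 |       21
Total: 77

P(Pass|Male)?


P(Pass|Male) = 8/(8+18) = 8/26 = 4/13

P = 4/13 ≈ 30.77%


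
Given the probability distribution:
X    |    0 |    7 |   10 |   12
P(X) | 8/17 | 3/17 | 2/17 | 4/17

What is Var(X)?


E[X] = 89/17
E[X²] = 923/17
Var(X) = E[X²] - (E[X])² = 923/17 - 7921/289 = 7770/289

Var(X) = 7770/289 ≈ 26.8858


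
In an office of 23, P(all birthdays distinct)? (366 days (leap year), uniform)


P(all different) = Π(366-i)/366 for i=0..22
= (366/366)×(365/366)×...×(344/366)
= 0.493677

P ≈ 0.4937 ≈ 49.37%


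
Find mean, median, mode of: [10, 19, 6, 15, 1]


Sorted: [1, 6, 10, 15, 19]
Mean = 51/5
Median = 10
Freq: {10: 1, 19: 1, 6: 1, 15: 1, 1: 1}
Mode: No mode

Mean=51/5, Median=10, Mode=No mode


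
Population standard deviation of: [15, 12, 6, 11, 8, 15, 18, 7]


Mean = 92/8 = 23/2
  (15-23/2)²=49/4
  (12-23/2)²=1/4
  (6-23/2)²=121/4
  (11-23/2)²=1/4
  (8-23/2)²=49/4
  (15-23/2)²=49/4
  (18-23/2)²=169/4
  (7-23/2)²=81/4
Σ(x-μ)² = 130
σ² = 130/8 = 65/4

σ = √(65/4) ≈ 4.0311


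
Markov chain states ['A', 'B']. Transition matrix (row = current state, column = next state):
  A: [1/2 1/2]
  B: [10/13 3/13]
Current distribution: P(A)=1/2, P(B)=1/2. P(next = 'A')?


P(next=A) = Σᵢ P(now=i)×P(i→A)
= 1/2×1/2 + 1/2×10/13
= 1/4 + 5/13 = 33/52

P = 33/52 ≈ 0.6346


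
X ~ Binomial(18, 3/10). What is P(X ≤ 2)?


P(X ≤ 2) = Σ P(X=i) for i=0..2
P(X=0) = 1628413597910449/1000000000000000000
P(X=1) = 6281023877654589/500000000000000000
P(X=2) = 45761745394340577/1000000000000000000
Sum = 14988051686890051/250000000000000000

P(X ≤ 2) = 14988051686890051/250000000000000000 ≈ 6.00%


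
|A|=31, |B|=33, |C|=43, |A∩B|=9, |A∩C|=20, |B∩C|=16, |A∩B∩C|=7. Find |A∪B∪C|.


|A∪B∪C| = 31+33+43-9-20-16+7 = 69

|A∪B∪C| = 69


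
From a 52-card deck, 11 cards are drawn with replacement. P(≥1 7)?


P(not a 7) = 48/52 = 12/13
P(none in 11 draws) = (12/13)^11 = 743008370688/1792160394037
P(≥1 7) = 1 - 743008370688/1792160394037 = 1049152023349/1792160394037

P = 1049152023349/1792160394037 ≈ 58.54%


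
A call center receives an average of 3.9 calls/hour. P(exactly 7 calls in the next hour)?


Poisson(λ=3.9): P(X=7) = e^(-λ)×λ^k/k!
= e^(-3.9) × 3.9^7 / 7!
≈ 0.02024191145 × 13723.1006679 / 5040 ≈ 0.055115

P(X=7) ≈ 0.055115 ≈ 5.51%


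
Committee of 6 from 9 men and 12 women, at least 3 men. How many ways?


Count by #men:
  3M,3W: C(9,3)×C(12,3)=18480
  4M,2W: C(9,4)×C(12,2)=8316
  5M,1W: C(9,5)×C(12,1)=1512
  6M,0W: C(9,6)×C(12,0)=84
Total = 28392

28392


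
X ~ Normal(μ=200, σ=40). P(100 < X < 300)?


z₁=(100-200)/40=-2.5, z₂=(300-200)/40=2.5
P = Φ(2.5) - Φ(-2.5) = 0.993790 - 0.006210 = 0.987580 ≈ 0.9876

P(100 < X < 300) ≈ 0.9876


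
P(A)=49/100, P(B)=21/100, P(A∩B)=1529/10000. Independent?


P(A)×P(B) = 1029/10000
P(A∩B) = 1529/10000
Not equal → NOT independent

No, not independent


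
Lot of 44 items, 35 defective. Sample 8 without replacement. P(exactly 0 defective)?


Hypergeometric: C(35,0)×C(9,8)/C(44,8)
= 1×9/177232627 = 9/177232627

P(X=0) = 9/177232627 ≈ 0.00%


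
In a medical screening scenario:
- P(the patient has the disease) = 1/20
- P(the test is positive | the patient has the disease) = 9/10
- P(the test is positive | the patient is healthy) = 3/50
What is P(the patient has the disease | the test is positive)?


Using Bayes' theorem:
P(A|B) = P(B|A)·P(A) / P(B)

P(the test is positive) = 9/10 × 1/20 + 3/50 × 19/20
= 9/200 + 57/1000 = 51/500

P(the patient has the disease|the test is positive) = (9/200) / (51/500) = 15/34

P(the patient has the disease|the test is positive) = 15/34 ≈ 44.12%


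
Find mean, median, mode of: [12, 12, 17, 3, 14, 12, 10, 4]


Sorted: [3, 4, 10, 12, 12, 12, 14, 17]
Mean = 84/8 = 21/2
Median = 12
Freq: {12: 3, 17: 1, 3: 1, 14: 1, 10: 1, 4: 1}
Mode: [12]

Mean=21/2, Median=12, Mode=12


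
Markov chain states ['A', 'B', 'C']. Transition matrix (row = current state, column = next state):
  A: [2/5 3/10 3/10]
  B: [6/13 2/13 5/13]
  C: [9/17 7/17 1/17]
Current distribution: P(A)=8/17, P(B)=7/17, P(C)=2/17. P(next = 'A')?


P(next=A) = Σᵢ P(now=i)×P(i→A)
= 8/17×2/5 + 7/17×6/13 + 2/17×9/17
= 16/85 + 42/221 + 18/289 = 8276/18785

P = 8276/18785 ≈ 0.4406


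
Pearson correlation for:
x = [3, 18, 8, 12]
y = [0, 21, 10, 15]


n=4, Σx=41, Σy=46, Σxy=638, Σx²=541, Σy²=766
r = (4×638 - 41×46)/√((4×541 - 41²)(4×766 - 46²))
= 666/√(483×948) = 666/√457884 ≈ 666/676.6713 ≈ 0.9842

r ≈ 0.9842


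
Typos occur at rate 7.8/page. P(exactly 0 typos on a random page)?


Poisson(λ=7.8): P(X=0) = e^(-λ)×λ^k/k!
= e^(-7.8) × 7.8^0 / 0!
≈ 0.000409734979 × 1 / 1 ≈ 0.000410

P(X=0) ≈ 0.000410 ≈ 0.04%


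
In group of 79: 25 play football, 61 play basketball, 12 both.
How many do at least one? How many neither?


|A∪B| = 25+61-12 = 74
Neither = 79-74 = 5

At least one: 74; Neither: 5


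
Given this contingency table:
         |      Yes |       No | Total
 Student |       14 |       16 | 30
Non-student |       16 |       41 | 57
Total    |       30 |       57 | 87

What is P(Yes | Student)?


P(Yes | Student) = 14/(14+16) = 14/30 = 7/15

P(Yes|Student) = 7/15 ≈ 46.67%


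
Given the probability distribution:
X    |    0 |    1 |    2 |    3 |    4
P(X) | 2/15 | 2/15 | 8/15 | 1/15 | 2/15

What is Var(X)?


E[X] = 29/15
E[X²] = 5
Var(X) = E[X²] - (E[X])² = 5 - 841/225 = 284/225

Var(X) = 284/225 ≈ 1.2622


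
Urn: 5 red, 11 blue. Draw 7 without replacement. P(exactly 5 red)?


Hypergeometric: C(5,5)×C(11,2)/C(16,7)
= 1×55/11440 = 1/208

P(X=5) = 1/208 ≈ 0.48%


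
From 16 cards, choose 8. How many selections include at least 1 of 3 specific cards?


Complement: C(16,8) - C(13,8) = 12870 - 1287 = 11583

11583


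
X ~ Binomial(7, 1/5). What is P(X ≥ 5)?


P(X ≥ 5) = Σ P(X=i) for i=5..7
P(X=5) = 336/78125
P(X=6) = 28/78125
P(X=7) = 1/78125
Sum = 73/15625

P(X ≥ 5) = 73/15625 ≈ 0.47%


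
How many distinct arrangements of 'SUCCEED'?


Letters: 7, freq: {'S': 1, 'U': 1, 'C': 2, 'E': 2, 'D': 1}
7!/(1!×1!×2!×2!×1!) = 5040/4 = 1260

1260


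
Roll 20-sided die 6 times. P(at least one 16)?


P(no 16)^6 = (19/20)^6 = 47045881/64000000
P(≥1) = 1 - 47045881/64000000 = 16954119/64000000

P = 16954119/64000000 ≈ 26.49%


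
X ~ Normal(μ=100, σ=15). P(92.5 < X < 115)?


z₁=(92.5-100)/15=-0.5, z₂=(115-100)/15=1.0
P = Φ(1.0) - Φ(-0.5) = 0.841345 - 0.308538 = 0.532807 ≈ 0.5328

P(92.5 < X < 115) ≈ 0.5328


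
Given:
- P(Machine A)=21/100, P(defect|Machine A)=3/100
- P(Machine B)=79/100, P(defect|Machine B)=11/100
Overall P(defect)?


P(B) = Σ P(B|Aᵢ)×P(Aᵢ)
  3/100×21/100 = 63/10000
  11/100×79/100 = 869/10000
Sum = 233/2500

P(defect) = 233/2500 ≈ 9.32%


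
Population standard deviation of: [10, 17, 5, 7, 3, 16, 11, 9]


Mean = 78/8 = 39/4
  (10-39/4)²=1/16
  (17-39/4)²=841/16
  (5-39/4)²=361/16
  (7-39/4)²=121/16
  (3-39/4)²=729/16
  (16-39/4)²=625/16
  (11-39/4)²=25/16
  (9-39/4)²=9/16
Σ(x-μ)² = 339/2
σ² = (339/2)/8 = 339/16

σ = √(339/16) ≈ 4.6030


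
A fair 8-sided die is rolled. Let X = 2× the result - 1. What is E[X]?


E[die] = (1+8)/2 = 9/2
E[X] = 2×9/2 - 1 = 8

E[X] = 8


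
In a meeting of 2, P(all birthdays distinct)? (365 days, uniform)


P(all different) = Π(365-i)/365 for i=0..1
= (365/365)×(364/365)×...×(364/365)
= 0.997260

P ≈ 0.9973 ≈ 99.73%


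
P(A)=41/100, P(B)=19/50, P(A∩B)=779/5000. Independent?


P(A)×P(B) = 779/5000
P(A∩B) = 779/5000
Equal ✓ → Independent

Yes, independent


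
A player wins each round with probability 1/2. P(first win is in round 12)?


Geometric: P(X=12) = (1-p)^(k-1)×p = (1/2)^11×1/2 = 1/4096

P(X=12) = 1/4096 ≈ 0.02%


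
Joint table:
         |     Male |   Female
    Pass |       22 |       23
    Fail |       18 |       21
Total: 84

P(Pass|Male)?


P(Pass|Male) = 22/(22+18) = 22/40 = 11/20

P = 11/20 ≈ 55.00%


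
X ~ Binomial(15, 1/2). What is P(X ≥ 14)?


P(X ≥ 14) = Σ P(X=i) for i=14..15
P(X=14) = 15/32768
P(X=15) = 1/32768
Sum = 1/2048

P(X ≥ 14) = 1/2048 ≈ 0.05%


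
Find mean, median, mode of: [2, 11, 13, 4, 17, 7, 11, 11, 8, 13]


Sorted: [2, 4, 7, 8, 11, 11, 11, 13, 13, 17]
Mean = 97/10
Median = 11
Freq: {2: 1, 11: 3, 13: 2, 4: 1, 17: 1, 7: 1, 8: 1}
Mode: [11]

Mean=97/10, Median=11, Mode=11


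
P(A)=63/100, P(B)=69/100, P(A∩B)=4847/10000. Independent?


P(A)×P(B) = 4347/10000
P(A∩B) = 4847/10000
Not equal → NOT independent

No, not independent


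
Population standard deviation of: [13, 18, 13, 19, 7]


Mean = 70/5 = 14
  (13-14)²=1
  (18-14)²=16
  (13-14)²=1
  (19-14)²=25
  (7-14)²=49
Σ(x-μ)² = 92
σ² = 92/5

σ = √(92/5) ≈ 4.2895


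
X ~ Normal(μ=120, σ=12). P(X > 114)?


z = (114-120)/12 = -0.5
P(X > 114) = 1 - P(Z ≤ -0.5) = 1 - 0.3085 = 0.6915

P(X > 114) ≈ 0.6915


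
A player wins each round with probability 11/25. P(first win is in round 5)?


Geometric: P(X=5) = (1-p)^(k-1)×p = (14/25)^4×11/25 = 422576/9765625

P(X=5) = 422576/9765625 ≈ 4.33%


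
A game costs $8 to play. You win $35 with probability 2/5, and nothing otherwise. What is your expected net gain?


E[gain] = (35-8)×2/5 + (-8)×3/5
= 54/5 - 24/5 = 6

Expected net gain = $6 ≈ $6.00


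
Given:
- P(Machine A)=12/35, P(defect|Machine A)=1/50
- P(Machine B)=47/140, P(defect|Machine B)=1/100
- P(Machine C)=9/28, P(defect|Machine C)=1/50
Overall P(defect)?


P(B) = Σ P(B|Aᵢ)×P(Aᵢ)
  1/50×12/35 = 6/875
  1/100×47/140 = 47/14000
  1/50×9/28 = 9/1400
Sum = 233/14000

P(defect) = 233/14000 ≈ 1.66%


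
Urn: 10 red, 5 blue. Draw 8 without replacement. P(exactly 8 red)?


Hypergeometric: C(10,8)×C(5,0)/C(15,8)
= 45×1/6435 = 1/143

P(X=8) = 1/143 ≈ 0.70%


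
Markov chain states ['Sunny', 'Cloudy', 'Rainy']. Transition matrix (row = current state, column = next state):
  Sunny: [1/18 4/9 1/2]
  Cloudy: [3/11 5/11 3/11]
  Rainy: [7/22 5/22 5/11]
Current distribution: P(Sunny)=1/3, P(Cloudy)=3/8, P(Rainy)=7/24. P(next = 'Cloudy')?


P(next=Cloudy) = Σᵢ P(now=i)×P(i→Cloudy)
= 1/3×4/9 + 3/8×5/11 + 7/24×5/22
= 4/27 + 15/88 + 35/528 = 1829/4752

P = 1829/4752 ≈ 0.3849


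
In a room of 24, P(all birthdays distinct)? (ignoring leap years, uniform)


P(all different) = Π(365-i)/365 for i=0..23
= (365/365)×(364/365)×...×(342/365)
= 0.461656

P ≈ 0.4617 ≈ 46.17%


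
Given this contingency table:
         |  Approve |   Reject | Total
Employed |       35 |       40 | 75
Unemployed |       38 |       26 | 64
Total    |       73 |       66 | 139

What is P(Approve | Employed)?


P(Approve | Employed) = 35/(35+40) = 35/75 = 7/15

P(Approve|Employed) = 7/15 ≈ 46.67%


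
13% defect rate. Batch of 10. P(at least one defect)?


P(all good) = (87/100)^10 = 24842341419143568849/100000000000000000000
P(≥1 defect) = 75157658580856431151/100000000000000000000

P = 75157658580856431151/100000000000000000000 ≈ 75.16%


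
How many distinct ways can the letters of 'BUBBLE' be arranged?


Letters: 6, freq: {'B': 3, 'U': 1, 'L': 1, 'E': 1}
6!/(3!×1!×1!×1!) = 720/6 = 120

120


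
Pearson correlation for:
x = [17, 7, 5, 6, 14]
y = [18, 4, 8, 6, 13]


n=5, Σx=49, Σy=49, Σxy=592, Σx²=595, Σy²=609
r = (5×592 - 49×49)/√((5×595 - 49²)(5×609 - 49²))
= 559/√(574×644) = 559/√369656 ≈ 559/607.9934 ≈ 0.9194

r ≈ 0.9194


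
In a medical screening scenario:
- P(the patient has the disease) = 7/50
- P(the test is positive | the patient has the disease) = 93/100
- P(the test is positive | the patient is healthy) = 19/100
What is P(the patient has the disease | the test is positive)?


Using Bayes' theorem:
P(A|B) = P(B|A)·P(A) / P(B)

P(the test is positive) = 93/100 × 7/50 + 19/100 × 43/50
= 651/5000 + 817/5000 = 367/1250

P(the patient has the disease|the test is positive) = (651/5000) / (367/1250) = 651/1468

P(the patient has the disease|the test is positive) = 651/1468 ≈ 44.35%


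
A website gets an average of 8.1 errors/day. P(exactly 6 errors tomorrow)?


Poisson(λ=8.1): P(X=6) = e^(-λ)×λ^k/k!
= e^(-8.1) × 8.1^6 / 6!
≈ 0.0003035391381 × 282429.536481 / 720 ≈ 0.119067

P(X=6) ≈ 0.119067 ≈ 11.91%


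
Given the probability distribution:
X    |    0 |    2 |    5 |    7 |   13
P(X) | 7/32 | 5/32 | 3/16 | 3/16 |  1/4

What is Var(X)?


E[X] = 93/16
E[X²] = 227/4
Var(X) = E[X²] - (E[X])² = 227/4 - 8649/256 = 5879/256

Var(X) = 5879/256 ≈ 22.9648


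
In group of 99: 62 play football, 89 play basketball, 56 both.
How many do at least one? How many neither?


|A∪B| = 62+89-56 = 95
Neither = 99-95 = 4

At least one: 95; Neither: 4


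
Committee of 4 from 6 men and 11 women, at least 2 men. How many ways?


Count by #men:
  2M,2W: C(6,2)×C(11,2)=825
  3M,1W: C(6,3)×C(11,1)=220
  4M,0W: C(6,4)×C(11,0)=15
Total = 1060

1060


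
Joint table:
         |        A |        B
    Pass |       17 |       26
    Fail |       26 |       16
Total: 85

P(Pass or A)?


P(Pass∨A) = P(Pass) + P(A) - P(Pass∧A)
= (43 + 43 - 17)/85 = 69/85

P = 69/85 ≈ 81.18%


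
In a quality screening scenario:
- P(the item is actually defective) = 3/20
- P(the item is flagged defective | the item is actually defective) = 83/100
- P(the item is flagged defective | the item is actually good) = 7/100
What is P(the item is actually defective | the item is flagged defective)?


Using Bayes' theorem:
P(A|B) = P(B|A)·P(A) / P(B)

P(the item is flagged defective) = 83/100 × 3/20 + 7/100 × 17/20
= 249/2000 + 119/2000 = 23/125

P(the item is actually defective|the item is flagged defective) = (249/2000) / (23/125) = 249/368

P(the item is actually defective|the item is flagged defective) = 249/368 ≈ 67.66%


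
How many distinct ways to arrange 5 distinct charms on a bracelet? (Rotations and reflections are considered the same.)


Free circular arrangements: rotations and reflections both identified.
(n-1)!/2 = 4!/2 = 24/2 = 12

12


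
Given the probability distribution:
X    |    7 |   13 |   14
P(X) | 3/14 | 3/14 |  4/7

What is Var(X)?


E[X] = 86/7
E[X²] = 1111/7
Var(X) = E[X²] - (E[X])² = 1111/7 - 7396/49 = 381/49

Var(X) = 381/49 ≈ 7.7755


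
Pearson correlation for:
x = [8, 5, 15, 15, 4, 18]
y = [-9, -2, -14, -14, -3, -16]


n=6, Σx=65, Σy=-58, Σxy=-802, Σx²=879, Σy²=742
r = (6×(-802) - 65×(-58))/√((6×879 - 65²)(6×742 - (-58)²))
= -1042/√(1049×1088) = -1042/√1141312 ≈ -1042/1068.3220 ≈ -0.9754

r ≈ -0.9754


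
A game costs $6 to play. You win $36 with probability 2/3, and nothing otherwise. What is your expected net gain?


E[gain] = (36-6)×2/3 + (-6)×1/3
= 20 - 2 = 18

Expected net gain = $18 ≈ $18.00


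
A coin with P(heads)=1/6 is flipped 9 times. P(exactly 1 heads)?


Binomial: P(X=1) = C(9,1)×p^1×(1-p)^8
= 9 × 1/6 × 390625/1679616 = 390625/1119744

P(X=1) = 390625/1119744 ≈ 34.89%


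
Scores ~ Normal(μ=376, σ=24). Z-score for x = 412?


z = (x - μ)/σ = (412 - 376)/24 = 1.5

z = 1.5


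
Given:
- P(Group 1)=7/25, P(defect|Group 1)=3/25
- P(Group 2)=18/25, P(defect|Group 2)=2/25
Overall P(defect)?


P(B) = Σ P(B|Aᵢ)×P(Aᵢ)
  3/25×7/25 = 21/625
  2/25×18/25 = 36/625
Sum = 57/625

P(defect) = 57/625 ≈ 9.12%


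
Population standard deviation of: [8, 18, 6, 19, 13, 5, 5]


Mean = 74/7
  (8-74/7)²=324/49
  (18-74/7)²=2704/49
  (6-74/7)²=1024/49
  (19-74/7)²=3481/49
  (13-74/7)²=289/49
  (5-74/7)²=1521/49
  (5-74/7)²=1521/49
Σ(x-μ)² = 1552/7
σ² = (1552/7)/7 = 1552/49

σ = √(1552/49) ≈ 5.6279


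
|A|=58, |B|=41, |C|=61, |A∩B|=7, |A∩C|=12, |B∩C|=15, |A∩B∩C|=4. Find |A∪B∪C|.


|A∪B∪C| = 58+41+61-7-12-15+4 = 130

|A∪B∪C| = 130


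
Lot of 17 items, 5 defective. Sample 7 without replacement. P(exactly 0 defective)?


Hypergeometric: C(5,0)×C(12,7)/C(17,7)
= 1×792/19448 = 9/221

P(X=0) = 9/221 ≈ 4.07%


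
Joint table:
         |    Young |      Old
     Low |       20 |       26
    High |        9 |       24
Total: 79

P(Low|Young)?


P(Low|Young) = 20/(20+9) = 20/29

P = 20/29 ≈ 68.97%


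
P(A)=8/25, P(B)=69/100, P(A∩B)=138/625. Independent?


P(A)×P(B) = 138/625
P(A∩B) = 138/625
Equal ✓ → Independent

Yes, independent


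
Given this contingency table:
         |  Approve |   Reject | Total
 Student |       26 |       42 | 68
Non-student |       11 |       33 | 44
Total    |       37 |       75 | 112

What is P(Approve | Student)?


P(Approve | Student) = 26/(26+42) = 26/68 = 13/34

P(Approve|Student) = 13/34 ≈ 38.24%


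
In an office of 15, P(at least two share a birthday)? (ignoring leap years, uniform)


P(all different) = Π(365-i)/365 for i=0..14
= 0.747099
P(match) = 1 - 0.747099 = 0.252901

P ≈ 0.2529 ≈ 25.29%


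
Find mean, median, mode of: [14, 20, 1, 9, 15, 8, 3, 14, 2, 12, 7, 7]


Sorted: [1, 2, 3, 7, 7, 8, 9, 12, 14, 14, 15, 20]
Mean = 112/12 = 28/3
Median = 17/2
Freq: {14: 2, 20: 1, 1: 1, 9: 1, 15: 1, 8: 1, 3: 1, 2: 1, 12: 1, 7: 2}
Mode: [7, 14]

Mean=28/3, Median=17/2, Mode=[7, 14]


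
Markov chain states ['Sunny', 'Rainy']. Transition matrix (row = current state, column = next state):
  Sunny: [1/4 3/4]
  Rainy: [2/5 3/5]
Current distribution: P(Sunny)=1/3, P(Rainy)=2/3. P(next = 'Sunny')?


P(next=Sunny) = Σᵢ P(now=i)×P(i→Sunny)
= 1/3×1/4 + 2/3×2/5
= 1/12 + 4/15 = 7/20

P = 7/20 ≈ 0.3500


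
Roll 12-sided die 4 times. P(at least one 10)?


P(no 10)^4 = (11/12)^4 = 14641/20736
P(≥1) = 1 - 14641/20736 = 6095/20736

P = 6095/20736 ≈ 29.39%


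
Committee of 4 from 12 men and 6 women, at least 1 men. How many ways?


Count by #men:
  1M,3W: C(12,1)×C(6,3)=240
  2M,2W: C(12,2)×C(6,2)=990
  3M,1W: C(12,3)×C(6,1)=1320
  4M,0W: C(12,4)×C(6,0)=495
Total = 3045

3045


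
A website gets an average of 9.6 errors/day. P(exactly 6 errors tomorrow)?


Poisson(λ=9.6): P(X=6) = e^(-λ)×λ^k/k!
= e^(-9.6) × 9.6^6 / 6!
≈ 6.772873649e-05 × 782757.789696 / 720 ≈ 0.073632

P(X=6) ≈ 0.073632 ≈ 7.36%


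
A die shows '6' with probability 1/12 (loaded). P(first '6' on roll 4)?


Geometric: P(X=4) = (1-p)^(k-1)×p = (11/12)^3×1/12 = 1331/20736

P(X=4) = 1331/20736 ≈ 6.42%
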